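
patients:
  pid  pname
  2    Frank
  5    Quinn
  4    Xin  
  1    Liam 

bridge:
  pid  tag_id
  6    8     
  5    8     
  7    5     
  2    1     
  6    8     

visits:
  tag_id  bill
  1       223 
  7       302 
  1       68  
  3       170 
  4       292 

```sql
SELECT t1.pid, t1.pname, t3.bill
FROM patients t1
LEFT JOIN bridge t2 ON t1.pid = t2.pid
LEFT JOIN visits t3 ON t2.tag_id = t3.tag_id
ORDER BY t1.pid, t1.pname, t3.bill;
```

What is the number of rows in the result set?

5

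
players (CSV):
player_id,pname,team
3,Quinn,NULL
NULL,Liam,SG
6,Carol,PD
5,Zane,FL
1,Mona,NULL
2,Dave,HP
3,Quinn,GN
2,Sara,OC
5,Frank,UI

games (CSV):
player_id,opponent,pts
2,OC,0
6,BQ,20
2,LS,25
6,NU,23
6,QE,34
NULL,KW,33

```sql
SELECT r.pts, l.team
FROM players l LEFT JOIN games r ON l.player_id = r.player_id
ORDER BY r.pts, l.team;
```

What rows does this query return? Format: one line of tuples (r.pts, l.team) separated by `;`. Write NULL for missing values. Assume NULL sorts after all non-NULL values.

LEFT JOIN keeps every row from `players`; unmatched rows get NULL for `games`'s columns.
Matching on l.player_id = r.player_id. A NULL in a compared column never satisfies the condition.
- l (player_id=3) has no partner → padded with NULL.
- l (player_id=NULL) has no partner → padded with NULL.
- l (player_id=6) pairs with 3 row(s) of r.
- l (player_id=5) has no partner → padded with NULL.
- l (player_id=1) has no partner → padded with NULL.
- l (player_id=2) pairs with 2 row(s) of r.
- l (player_id=3) has no partner → padded with NULL.
- l (player_id=2) pairs with 2 row(s) of r.
- l (player_id=5) has no partner → padded with NULL.

(0, HP); (0, OC); (20, PD); (23, PD); (25, HP); (25, OC); (34, PD); (NULL, FL); (NULL, GN); (NULL, SG); (NULL, UI); (NULL, NULL); (NULL, NULL)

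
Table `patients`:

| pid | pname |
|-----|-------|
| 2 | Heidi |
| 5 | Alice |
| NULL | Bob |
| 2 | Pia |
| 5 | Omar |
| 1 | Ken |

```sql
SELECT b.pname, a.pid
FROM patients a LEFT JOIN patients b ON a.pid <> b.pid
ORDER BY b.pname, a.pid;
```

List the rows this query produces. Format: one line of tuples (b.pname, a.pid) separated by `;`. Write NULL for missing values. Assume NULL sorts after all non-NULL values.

LEFT JOIN keeps every row from `patients a`; unmatched rows get NULL for `patients b`'s columns.
Matching on a.pid <> b.pid. A NULL in a compared column never satisfies the condition.
- a row (pid=2): matches 3 b row(s) → 3 output row(s).
- a row (pid=5): matches 3 b row(s) → 3 output row(s).
- a row (pid=NULL): no match → kept, b columns NULL.
- a row (pid=2): matches 3 b row(s) → 3 output row(s).
- a row (pid=5): matches 3 b row(s) → 3 output row(s).
- a row (pid=1): matches 4 b row(s) → 4 output row(s).

(Alice, 1); (Alice, 2); (Alice, 2); (Heidi, 1); (Heidi, 5); (Heidi, 5); (Ken, 2); (Ken, 2); (Ken, 5); (Ken, 5); (Omar, 1); (Omar, 2); (Omar, 2); (Pia, 1); (Pia, 5); (Pia, 5); (NULL, NULL)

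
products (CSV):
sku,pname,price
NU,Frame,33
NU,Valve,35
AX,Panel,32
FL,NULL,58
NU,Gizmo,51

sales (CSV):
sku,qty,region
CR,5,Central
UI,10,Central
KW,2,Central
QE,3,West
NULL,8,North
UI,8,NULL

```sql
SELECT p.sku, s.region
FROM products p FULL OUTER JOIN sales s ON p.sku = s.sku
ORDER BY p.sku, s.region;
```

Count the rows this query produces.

11

FULL OUTER JOIN keeps every row from both sides; unmatched rows get NULL for the other side's columns.
Matching on p.sku = s.sku. A NULL in a compared column never satisfies the condition.
- sku=NU: no s row matches, row kept with s columns NULL.
- sku=NU: no s row matches, row kept with s columns NULL.
- sku=AX: no s row matches, row kept with s columns NULL.
- sku=FL: no s row matches, row kept with s columns NULL.
- sku=NU: no s row matches, row kept with s columns NULL.
- 6 row(s) from s found no p partner → padded with NULL.
Total: 0 matched + 11 padded = 11 rows.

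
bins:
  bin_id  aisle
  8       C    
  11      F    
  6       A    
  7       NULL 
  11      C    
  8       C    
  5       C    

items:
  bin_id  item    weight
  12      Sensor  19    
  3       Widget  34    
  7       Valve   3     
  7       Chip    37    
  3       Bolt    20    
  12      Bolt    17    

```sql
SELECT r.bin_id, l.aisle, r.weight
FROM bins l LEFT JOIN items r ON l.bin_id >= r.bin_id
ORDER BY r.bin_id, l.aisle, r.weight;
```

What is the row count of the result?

LEFT JOIN keeps every row from `bins`; unmatched rows get NULL for `items`'s columns.
Matching on l.bin_id >= r.bin_id.
- l[0] bin_id=8 → 4 match(es) in r → 4 row(s).
- l[1] bin_id=11 → 4 match(es) in r → 4 row(s).
- l[2] bin_id=6 → 2 match(es) in r → 2 row(s).
- l[3] bin_id=7 → 4 match(es) in r → 4 row(s).
- l[4] bin_id=11 → 4 match(es) in r → 4 row(s).
- l[5] bin_id=8 → 4 match(es) in r → 4 row(s).
- l[6] bin_id=5 → 2 match(es) in r → 2 row(s).
Total: 24 rows.

24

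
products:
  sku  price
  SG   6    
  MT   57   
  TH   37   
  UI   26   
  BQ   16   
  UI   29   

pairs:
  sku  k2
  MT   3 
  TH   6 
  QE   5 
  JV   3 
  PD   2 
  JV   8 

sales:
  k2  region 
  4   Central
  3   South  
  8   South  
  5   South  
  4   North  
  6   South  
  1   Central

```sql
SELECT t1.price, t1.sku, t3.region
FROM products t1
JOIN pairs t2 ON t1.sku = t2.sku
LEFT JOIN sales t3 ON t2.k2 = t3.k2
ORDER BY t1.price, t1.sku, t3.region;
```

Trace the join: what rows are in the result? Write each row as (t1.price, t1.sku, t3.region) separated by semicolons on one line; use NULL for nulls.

Step 1 — t1 INNER JOIN t2 on sku → 2 row(s).
Then LEFT JOIN `sales t3` on k2: each of those 2 rows is kept; rows whose t2.k2 has no match in t3 get NULL for t3's columns.

(37, TH, South); (57, MT, South)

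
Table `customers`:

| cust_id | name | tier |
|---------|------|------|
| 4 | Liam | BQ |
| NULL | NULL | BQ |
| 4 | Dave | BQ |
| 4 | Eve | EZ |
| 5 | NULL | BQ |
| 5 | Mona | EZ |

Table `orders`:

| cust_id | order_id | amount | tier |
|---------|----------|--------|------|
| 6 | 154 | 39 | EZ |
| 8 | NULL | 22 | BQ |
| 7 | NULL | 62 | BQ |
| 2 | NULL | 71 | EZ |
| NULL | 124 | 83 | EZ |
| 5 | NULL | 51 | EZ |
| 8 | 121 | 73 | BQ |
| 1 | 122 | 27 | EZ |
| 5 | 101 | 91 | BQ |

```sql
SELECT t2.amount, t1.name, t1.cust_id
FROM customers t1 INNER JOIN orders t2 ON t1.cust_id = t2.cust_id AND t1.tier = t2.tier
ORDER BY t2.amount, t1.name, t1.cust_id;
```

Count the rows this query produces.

INNER JOIN keeps only pairs where the ON condition holds.
Matching on t1.cust_id = t2.cust_id AND t1.tier = t2.tier. A NULL in a compared column never satisfies the condition.
Matched pairs: 2.
Total: 2 rows.

2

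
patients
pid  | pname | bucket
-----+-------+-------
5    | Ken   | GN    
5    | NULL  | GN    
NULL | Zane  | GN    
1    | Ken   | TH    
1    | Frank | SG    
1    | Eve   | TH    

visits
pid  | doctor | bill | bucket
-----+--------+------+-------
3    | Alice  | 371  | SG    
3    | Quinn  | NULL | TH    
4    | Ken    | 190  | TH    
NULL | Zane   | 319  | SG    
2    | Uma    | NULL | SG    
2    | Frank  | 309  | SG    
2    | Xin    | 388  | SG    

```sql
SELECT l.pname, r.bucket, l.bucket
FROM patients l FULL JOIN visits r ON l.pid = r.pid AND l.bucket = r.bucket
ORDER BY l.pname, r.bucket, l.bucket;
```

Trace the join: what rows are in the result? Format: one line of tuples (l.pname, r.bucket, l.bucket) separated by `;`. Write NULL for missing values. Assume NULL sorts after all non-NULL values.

(Eve, NULL, TH); (Frank, NULL, SG); (Ken, NULL, GN); (Ken, NULL, TH); (Zane, NULL, GN); (NULL, SG, NULL); (NULL, SG, NULL); (NULL, SG, NULL); (NULL, SG, NULL); (NULL, SG, NULL); (NULL, TH, NULL); (NULL, TH, NULL); (NULL, NULL, GN)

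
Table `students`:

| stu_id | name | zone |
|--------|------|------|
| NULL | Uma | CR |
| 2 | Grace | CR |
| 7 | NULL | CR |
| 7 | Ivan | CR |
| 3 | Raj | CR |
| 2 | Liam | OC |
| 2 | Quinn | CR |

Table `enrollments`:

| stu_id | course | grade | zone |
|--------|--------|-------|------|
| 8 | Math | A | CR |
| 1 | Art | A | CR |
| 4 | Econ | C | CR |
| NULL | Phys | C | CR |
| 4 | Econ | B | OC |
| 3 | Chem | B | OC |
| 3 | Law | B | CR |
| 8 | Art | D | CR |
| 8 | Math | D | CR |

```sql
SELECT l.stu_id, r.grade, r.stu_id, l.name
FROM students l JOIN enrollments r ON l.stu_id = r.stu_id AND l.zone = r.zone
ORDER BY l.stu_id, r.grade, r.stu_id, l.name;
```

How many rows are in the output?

1

INNER JOIN keeps only pairs where the ON condition holds.
Matching on l.stu_id = r.stu_id AND l.zone = r.zone. A NULL in a compared column never satisfies the condition.
- stu_id=NULL, zone=CR: no matching r row, dropped.
- stu_id=2, zone=CR: no matching r row, dropped.
- stu_id=7, zone=CR: no matching r row, dropped.
- stu_id=7, zone=CR: no matching r row, dropped.
- stu_id=3, zone=CR: 1 matching r row(s), so 1 row(s) emitted.
- stu_id=2, zone=OC: no matching r row, dropped.
- stu_id=2, zone=CR: no matching r row, dropped.
Total: 1 rows.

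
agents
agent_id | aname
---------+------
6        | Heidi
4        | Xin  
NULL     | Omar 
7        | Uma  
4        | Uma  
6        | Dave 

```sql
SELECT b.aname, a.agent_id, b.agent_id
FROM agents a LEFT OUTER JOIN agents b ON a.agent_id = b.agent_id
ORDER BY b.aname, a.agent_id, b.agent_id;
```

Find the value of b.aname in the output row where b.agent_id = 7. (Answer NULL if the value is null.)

Uma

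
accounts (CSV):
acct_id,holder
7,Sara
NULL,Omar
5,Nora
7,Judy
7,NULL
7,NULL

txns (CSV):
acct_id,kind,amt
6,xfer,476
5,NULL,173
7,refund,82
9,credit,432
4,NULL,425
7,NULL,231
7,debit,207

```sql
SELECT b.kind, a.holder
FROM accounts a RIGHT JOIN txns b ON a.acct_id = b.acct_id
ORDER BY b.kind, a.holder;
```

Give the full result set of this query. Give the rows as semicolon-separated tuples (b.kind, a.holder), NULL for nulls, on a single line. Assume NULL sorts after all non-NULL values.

(credit, NULL); (debit, Judy); (debit, Sara); (debit, NULL); (debit, NULL); (refund, Judy); (refund, Sara); (refund, NULL); (refund, NULL); (xfer, NULL); (NULL, Judy); (NULL, Nora); (NULL, Sara); (NULL, NULL); (NULL, NULL); (NULL, NULL)

RIGHT JOIN keeps every row from `txns`; unmatched rows get NULL for `accounts`'s columns.
Matching on a.acct_id = b.acct_id. A NULL in a compared column never satisfies the condition.
Matched pairs: 13; unmatched b rows kept: 3.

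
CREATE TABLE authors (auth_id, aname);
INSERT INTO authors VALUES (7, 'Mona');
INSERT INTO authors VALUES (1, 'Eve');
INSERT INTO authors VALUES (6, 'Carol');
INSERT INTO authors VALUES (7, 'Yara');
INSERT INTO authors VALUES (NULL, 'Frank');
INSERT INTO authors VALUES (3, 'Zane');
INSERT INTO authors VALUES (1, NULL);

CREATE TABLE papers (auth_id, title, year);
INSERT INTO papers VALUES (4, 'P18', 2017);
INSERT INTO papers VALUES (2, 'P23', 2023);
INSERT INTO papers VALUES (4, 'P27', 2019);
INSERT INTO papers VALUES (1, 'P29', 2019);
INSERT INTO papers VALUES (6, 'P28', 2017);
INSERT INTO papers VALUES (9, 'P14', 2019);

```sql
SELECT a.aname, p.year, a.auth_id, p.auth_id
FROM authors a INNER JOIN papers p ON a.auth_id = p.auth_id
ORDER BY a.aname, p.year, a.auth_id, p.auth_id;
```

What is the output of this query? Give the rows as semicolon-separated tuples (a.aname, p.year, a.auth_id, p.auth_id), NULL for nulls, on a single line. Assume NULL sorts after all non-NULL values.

(Carol, 2017, 6, 6); (Eve, 2019, 1, 1); (NULL, 2019, 1, 1)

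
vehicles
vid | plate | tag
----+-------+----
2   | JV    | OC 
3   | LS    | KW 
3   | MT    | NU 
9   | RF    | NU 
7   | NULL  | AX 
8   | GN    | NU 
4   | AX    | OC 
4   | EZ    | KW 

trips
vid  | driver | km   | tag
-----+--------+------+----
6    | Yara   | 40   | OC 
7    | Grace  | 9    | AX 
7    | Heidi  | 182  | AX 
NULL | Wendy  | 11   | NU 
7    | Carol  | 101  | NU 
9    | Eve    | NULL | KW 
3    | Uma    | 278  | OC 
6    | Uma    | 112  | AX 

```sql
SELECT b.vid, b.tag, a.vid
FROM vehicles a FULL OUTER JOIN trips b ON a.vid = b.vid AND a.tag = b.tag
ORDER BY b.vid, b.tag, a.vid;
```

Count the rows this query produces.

15

FULL OUTER JOIN keeps every row from both sides; unmatched rows get NULL for the other side's columns.
Matching on a.vid = b.vid AND a.tag = b.tag. A NULL in a compared column never satisfies the condition.
- a[0] vid=2, tag=OC → no match; kept with NULLs on the b side.
- a[1] vid=3, tag=KW → no match; kept with NULLs on the b side.
- a[2] vid=3, tag=NU → no match; kept with NULLs on the b side.
- a[3] vid=9, tag=NU → no match; kept with NULLs on the b side.
- a[4] vid=7, tag=AX → 2 match(es) in b → 2 row(s).
- a[5] vid=8, tag=NU → no match; kept with NULLs on the b side.
- a[6] vid=4, tag=OC → no match; kept with NULLs on the b side.
- a[7] vid=4, tag=KW → no match; kept with NULLs on the b side.
- 6 row(s) from b found no a partner → padded with NULL.
Total: 2 matched + 13 padded = 15 rows.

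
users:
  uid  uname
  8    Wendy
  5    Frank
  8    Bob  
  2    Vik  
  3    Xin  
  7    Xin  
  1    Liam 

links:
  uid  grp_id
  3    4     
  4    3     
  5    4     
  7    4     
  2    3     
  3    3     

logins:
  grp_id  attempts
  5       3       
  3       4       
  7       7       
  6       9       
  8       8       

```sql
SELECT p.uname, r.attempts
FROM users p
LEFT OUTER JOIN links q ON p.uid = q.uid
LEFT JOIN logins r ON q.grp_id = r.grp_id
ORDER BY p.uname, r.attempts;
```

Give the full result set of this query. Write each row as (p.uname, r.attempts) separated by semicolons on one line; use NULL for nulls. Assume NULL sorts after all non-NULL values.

Joins associate left-to-right: users LEFT JOIN links on uid gives 8 intermediate row(s).
Then LEFT JOIN `logins r` on grp_id: each of those 8 rows is kept; rows whose q.grp_id has no match in r get NULL for r's columns.

(Bob, NULL); (Frank, NULL); (Liam, NULL); (Vik, 4); (Wendy, NULL); (Xin, 4); (Xin, NULL); (Xin, NULL)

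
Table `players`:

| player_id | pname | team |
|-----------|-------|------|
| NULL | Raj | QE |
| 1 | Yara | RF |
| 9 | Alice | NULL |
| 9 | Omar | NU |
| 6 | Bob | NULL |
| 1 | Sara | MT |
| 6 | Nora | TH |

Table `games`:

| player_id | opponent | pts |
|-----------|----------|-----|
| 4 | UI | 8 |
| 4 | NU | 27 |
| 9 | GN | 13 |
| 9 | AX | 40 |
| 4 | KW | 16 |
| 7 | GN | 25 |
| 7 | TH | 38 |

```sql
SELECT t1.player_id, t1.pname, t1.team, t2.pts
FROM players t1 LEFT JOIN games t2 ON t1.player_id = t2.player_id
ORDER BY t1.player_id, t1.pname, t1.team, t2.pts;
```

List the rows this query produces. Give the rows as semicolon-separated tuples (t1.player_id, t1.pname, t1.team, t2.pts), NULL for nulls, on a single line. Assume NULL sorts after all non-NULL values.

(1, Sara, MT, NULL); (1, Yara, RF, NULL); (6, Bob, NULL, NULL); (6, Nora, TH, NULL); (9, Alice, NULL, 13); (9, Alice, NULL, 40); (9, Omar, NU, 13); (9, Omar, NU, 40); (NULL, Raj, QE, NULL)

LEFT JOIN keeps every row from `players`; unmatched rows get NULL for `games`'s columns.
Matching on t1.player_id = t2.player_id. A NULL in a compared column never satisfies the condition.
Matched pairs: 4; unmatched t1 rows kept: 5.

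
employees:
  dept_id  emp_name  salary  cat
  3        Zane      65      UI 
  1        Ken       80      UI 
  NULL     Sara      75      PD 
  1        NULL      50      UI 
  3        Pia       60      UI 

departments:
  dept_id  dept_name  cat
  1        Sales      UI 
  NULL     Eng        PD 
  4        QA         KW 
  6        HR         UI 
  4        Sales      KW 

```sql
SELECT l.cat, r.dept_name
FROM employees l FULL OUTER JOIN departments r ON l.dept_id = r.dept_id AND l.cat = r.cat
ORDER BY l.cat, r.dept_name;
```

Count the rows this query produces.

9

FULL OUTER JOIN keeps every row from both sides; unmatched rows get NULL for the other side's columns.
Matching on l.dept_id = r.dept_id AND l.cat = r.cat. A NULL in a compared column never satisfies the condition.
- dept_id=3, cat=UI: no r row matches, row kept with r columns NULL.
- dept_id=1, cat=UI: 1 matching r row(s), so 1 row(s) emitted.
- dept_id=NULL, cat=PD: no r row matches, row kept with r columns NULL.
- dept_id=1, cat=UI: 1 matching r row(s), so 1 row(s) emitted.
- dept_id=3, cat=UI: no r row matches, row kept with r columns NULL.
- 4 row(s) from r found no l partner → padded with NULL.
Total: 2 matched + 7 padded = 9 rows.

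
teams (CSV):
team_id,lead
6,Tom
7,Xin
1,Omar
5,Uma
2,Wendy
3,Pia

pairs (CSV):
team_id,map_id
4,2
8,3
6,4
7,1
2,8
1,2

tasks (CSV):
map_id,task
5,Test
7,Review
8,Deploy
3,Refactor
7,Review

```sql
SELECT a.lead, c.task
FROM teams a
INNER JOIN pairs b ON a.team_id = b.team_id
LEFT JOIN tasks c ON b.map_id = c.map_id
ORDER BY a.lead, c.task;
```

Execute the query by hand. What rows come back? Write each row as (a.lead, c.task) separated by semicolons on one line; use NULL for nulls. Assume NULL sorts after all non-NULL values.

Joins associate left-to-right: teams INNER JOIN pairs on team_id gives 4 intermediate row(s).
Then LEFT JOIN `tasks c` on map_id: each of those 4 rows is kept; rows whose b.map_id has no match in c get NULL for c's columns.

(Omar, NULL); (Tom, NULL); (Wendy, Deploy); (Xin, NULL)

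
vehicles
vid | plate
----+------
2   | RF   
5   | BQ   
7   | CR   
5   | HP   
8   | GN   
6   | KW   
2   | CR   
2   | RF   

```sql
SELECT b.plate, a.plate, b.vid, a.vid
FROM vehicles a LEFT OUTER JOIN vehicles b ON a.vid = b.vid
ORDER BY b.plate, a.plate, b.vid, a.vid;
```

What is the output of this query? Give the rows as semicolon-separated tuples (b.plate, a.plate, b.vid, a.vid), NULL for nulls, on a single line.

(BQ, BQ, 5, 5); (BQ, HP, 5, 5); (CR, CR, 2, 2); (CR, CR, 7, 7); (CR, RF, 2, 2); (CR, RF, 2, 2); (GN, GN, 8, 8); (HP, BQ, 5, 5); (HP, HP, 5, 5); (KW, KW, 6, 6); (RF, CR, 2, 2); (RF, CR, 2, 2); (RF, RF, 2, 2); (RF, RF, 2, 2); (RF, RF, 2, 2); (RF, RF, 2, 2)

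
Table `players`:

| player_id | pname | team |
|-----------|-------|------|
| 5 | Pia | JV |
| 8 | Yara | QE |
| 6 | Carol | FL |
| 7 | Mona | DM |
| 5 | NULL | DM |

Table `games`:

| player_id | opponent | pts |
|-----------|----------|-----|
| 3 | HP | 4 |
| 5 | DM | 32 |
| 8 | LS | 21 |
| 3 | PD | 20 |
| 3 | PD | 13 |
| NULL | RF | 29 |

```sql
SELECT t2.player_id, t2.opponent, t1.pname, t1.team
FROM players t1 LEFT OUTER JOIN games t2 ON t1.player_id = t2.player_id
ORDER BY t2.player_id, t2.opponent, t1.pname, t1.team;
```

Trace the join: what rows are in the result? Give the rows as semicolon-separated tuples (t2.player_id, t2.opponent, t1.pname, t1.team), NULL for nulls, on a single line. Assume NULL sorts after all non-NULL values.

LEFT JOIN keeps every row from `players`; unmatched rows get NULL for `games`'s columns.
Matching on t1.player_id = t2.player_id. A NULL in a compared column never satisfies the condition.
Matched pairs: 3; unmatched t1 rows kept: 2.

(5, DM, Pia, JV); (5, DM, NULL, DM); (8, LS, Yara, QE); (NULL, NULL, Carol, FL); (NULL, NULL, Mona, DM)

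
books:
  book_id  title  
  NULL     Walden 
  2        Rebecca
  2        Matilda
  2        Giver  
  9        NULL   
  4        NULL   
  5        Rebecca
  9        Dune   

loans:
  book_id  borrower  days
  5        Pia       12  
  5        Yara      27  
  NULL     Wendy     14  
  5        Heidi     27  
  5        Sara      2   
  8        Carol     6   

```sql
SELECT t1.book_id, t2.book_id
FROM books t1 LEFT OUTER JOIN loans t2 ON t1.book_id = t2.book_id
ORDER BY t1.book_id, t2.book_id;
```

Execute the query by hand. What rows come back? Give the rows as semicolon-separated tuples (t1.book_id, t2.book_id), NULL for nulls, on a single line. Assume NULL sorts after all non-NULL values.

(2, NULL); (2, NULL); (2, NULL); (4, NULL); (5, 5); (5, 5); (5, 5); (5, 5); (9, NULL); (9, NULL); (NULL, NULL)

LEFT JOIN keeps every row from `books`; unmatched rows get NULL for `loans`'s columns.
Matching on t1.book_id = t2.book_id. A NULL in a compared column never satisfies the condition.
- book_id=NULL: no t2 row matches, row kept with t2 columns NULL.
- book_id=2: no t2 row matches, row kept with t2 columns NULL.
- book_id=2: no t2 row matches, row kept with t2 columns NULL.
- book_id=2: no t2 row matches, row kept with t2 columns NULL.
- book_id=9: no t2 row matches, row kept with t2 columns NULL.
- book_id=4: no t2 row matches, row kept with t2 columns NULL.
- book_id=5: 4 matching t2 row(s), so 4 row(s) emitted.
- book_id=9: no t2 row matches, row kept with t2 columns NULL.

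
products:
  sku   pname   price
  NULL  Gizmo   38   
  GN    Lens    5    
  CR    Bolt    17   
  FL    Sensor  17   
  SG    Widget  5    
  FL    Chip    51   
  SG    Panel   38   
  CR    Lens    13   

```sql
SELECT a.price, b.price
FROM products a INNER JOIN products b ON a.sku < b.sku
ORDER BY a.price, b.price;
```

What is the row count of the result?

18

INNER JOIN keeps only pairs where the ON condition holds.
Matching on a.sku < b.sku. A NULL in a compared column never satisfies the condition.
- sku=NULL: no matching b row, dropped.
- sku=GN: 2 matching b row(s), so 2 row(s) emitted.
- sku=CR: 5 matching b row(s), so 5 row(s) emitted.
- sku=FL: 3 matching b row(s), so 3 row(s) emitted.
- sku=SG: no matching b row, dropped.
- sku=FL: 3 matching b row(s), so 3 row(s) emitted.
- sku=SG: no matching b row, dropped.
- sku=CR: 5 matching b row(s), so 5 row(s) emitted.
Total: 18 rows.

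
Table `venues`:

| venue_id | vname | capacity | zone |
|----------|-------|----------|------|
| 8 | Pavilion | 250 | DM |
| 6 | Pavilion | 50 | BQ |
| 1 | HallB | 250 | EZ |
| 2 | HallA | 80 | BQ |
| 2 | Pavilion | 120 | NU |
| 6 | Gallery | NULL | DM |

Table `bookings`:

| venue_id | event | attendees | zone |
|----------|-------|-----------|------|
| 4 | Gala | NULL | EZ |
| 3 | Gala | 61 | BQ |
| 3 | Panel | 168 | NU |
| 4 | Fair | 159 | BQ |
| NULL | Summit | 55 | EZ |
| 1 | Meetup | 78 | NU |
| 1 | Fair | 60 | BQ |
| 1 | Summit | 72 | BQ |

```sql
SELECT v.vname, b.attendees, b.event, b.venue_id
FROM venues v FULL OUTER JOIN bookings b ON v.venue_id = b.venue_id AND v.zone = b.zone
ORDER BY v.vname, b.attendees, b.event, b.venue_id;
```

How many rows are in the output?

14

FULL OUTER JOIN keeps every row from both sides; unmatched rows get NULL for the other side's columns.
Matching on v.venue_id = b.venue_id AND v.zone = b.zone. A NULL in a compared column never satisfies the condition.
Matched pairs: 0; unmatched v rows kept: 6; unmatched b rows kept: 8.
Total: 0 matched + 14 padded = 14 rows.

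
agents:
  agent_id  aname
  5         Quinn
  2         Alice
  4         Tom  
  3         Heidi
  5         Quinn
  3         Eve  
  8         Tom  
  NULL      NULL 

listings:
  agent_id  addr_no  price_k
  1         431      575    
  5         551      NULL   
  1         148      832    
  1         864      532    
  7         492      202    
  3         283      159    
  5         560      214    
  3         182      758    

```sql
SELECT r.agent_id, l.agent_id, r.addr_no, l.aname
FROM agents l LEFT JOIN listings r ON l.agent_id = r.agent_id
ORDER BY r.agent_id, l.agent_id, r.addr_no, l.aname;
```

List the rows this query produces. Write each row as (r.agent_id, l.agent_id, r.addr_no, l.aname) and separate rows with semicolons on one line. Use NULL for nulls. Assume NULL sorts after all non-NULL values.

(3, 3, 182, Eve); (3, 3, 182, Heidi); (3, 3, 283, Eve); (3, 3, 283, Heidi); (5, 5, 551, Quinn); (5, 5, 551, Quinn); (5, 5, 560, Quinn); (5, 5, 560, Quinn); (NULL, 2, NULL, Alice); (NULL, 4, NULL, Tom); (NULL, 8, NULL, Tom); (NULL, NULL, NULL, NULL)

LEFT JOIN keeps every row from `agents`; unmatched rows get NULL for `listings`'s columns.
Matching on l.agent_id = r.agent_id. A NULL in a compared column never satisfies the condition.
- l row (agent_id=5): matches 2 r row(s) → 2 output row(s).
- l row (agent_id=2): no match → kept, r columns NULL.
- l row (agent_id=4): no match → kept, r columns NULL.
- l row (agent_id=3): matches 2 r row(s) → 2 output row(s).
- l row (agent_id=5): matches 2 r row(s) → 2 output row(s).
- l row (agent_id=3): matches 2 r row(s) → 2 output row(s).
- l row (agent_id=8): no match → kept, r columns NULL.
- l row (agent_id=NULL): no match → kept, r columns NULL.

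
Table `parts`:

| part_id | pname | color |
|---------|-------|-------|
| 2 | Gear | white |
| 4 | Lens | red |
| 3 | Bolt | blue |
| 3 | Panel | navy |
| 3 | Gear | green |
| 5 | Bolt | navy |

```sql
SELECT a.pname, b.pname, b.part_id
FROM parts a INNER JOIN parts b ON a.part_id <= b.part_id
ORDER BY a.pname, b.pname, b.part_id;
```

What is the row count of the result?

INNER JOIN keeps only pairs where the ON condition holds.
Matching on a.part_id <= b.part_id.
- a[0] part_id=2 → 6 match(es) in b → 6 row(s).
- a[1] part_id=4 → 2 match(es) in b → 2 row(s).
- a[2] part_id=3 → 5 match(es) in b → 5 row(s).
- a[3] part_id=3 → 5 match(es) in b → 5 row(s).
- a[4] part_id=3 → 5 match(es) in b → 5 row(s).
- a[5] part_id=5 → 1 match(es) in b → 1 row(s).
Total: 24 rows.

24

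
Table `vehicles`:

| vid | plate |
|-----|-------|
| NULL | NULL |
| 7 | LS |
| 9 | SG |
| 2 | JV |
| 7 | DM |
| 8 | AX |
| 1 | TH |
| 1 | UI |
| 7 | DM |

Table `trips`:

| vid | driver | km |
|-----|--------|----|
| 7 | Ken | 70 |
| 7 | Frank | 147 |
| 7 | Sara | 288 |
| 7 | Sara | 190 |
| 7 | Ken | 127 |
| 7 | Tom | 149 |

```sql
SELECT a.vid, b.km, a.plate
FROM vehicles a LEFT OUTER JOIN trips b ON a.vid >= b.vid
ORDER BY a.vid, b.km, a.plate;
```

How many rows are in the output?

34

LEFT JOIN keeps every row from `vehicles`; unmatched rows get NULL for `trips`'s columns.
Matching on a.vid >= b.vid. A NULL in a compared column never satisfies the condition.
- a[0] vid=NULL → no match; kept with NULLs on the b side.
- a[1] vid=7 → 6 match(es) in b → 6 row(s).
- a[2] vid=9 → 6 match(es) in b → 6 row(s).
- a[3] vid=2 → no match; kept with NULLs on the b side.
- a[4] vid=7 → 6 match(es) in b → 6 row(s).
- a[5] vid=8 → 6 match(es) in b → 6 row(s).
- a[6] vid=1 → no match; kept with NULLs on the b side.
- a[7] vid=1 → no match; kept with NULLs on the b side.
- a[8] vid=7 → 6 match(es) in b → 6 row(s).
Total: 30 matched + 4 padded = 34 rows.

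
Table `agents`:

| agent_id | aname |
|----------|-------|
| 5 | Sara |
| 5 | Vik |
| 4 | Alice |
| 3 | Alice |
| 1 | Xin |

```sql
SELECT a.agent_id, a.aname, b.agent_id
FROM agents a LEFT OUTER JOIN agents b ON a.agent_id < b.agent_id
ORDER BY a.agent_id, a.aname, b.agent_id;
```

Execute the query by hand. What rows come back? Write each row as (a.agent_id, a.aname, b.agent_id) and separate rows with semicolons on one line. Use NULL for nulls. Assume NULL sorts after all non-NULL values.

LEFT JOIN keeps every row from `agents a`; unmatched rows get NULL for `agents b`'s columns.
Matching on a.agent_id < b.agent_id.
- a (agent_id=5) has no partner → padded with NULL.
- a (agent_id=5) has no partner → padded with NULL.
- a (agent_id=4) pairs with 2 row(s) of b.
- a (agent_id=3) pairs with 3 row(s) of b.
- a (agent_id=1) pairs with 4 row(s) of b.

(1, Xin, 3); (1, Xin, 4); (1, Xin, 5); (1, Xin, 5); (3, Alice, 4); (3, Alice, 5); (3, Alice, 5); (4, Alice, 5); (4, Alice, 5); (5, Sara, NULL); (5, Vik, NULL)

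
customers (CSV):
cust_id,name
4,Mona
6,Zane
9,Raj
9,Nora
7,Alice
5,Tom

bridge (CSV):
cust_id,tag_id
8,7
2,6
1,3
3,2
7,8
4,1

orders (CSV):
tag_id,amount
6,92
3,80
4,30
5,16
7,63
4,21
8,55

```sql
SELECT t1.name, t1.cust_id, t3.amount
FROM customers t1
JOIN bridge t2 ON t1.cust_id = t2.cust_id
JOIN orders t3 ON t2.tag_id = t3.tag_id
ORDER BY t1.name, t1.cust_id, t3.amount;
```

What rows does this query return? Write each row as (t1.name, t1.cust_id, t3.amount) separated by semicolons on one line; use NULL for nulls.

(Alice, 7, 55)

Step 1 — t1 INNER JOIN t2 on cust_id → 2 row(s).
Then INNER JOIN `orders t3` on tag_id: keep only rows whose t2.tag_id appears in t3.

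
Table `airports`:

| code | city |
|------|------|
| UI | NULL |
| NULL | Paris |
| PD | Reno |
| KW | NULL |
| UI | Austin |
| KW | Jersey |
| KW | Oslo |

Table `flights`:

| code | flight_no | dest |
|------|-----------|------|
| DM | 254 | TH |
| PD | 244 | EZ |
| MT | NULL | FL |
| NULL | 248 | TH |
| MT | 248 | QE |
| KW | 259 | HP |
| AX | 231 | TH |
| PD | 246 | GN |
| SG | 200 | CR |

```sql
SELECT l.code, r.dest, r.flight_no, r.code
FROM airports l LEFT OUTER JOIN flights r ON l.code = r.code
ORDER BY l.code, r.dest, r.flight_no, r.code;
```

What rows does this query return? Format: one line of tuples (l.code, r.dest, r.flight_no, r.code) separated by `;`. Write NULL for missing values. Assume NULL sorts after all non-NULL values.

(KW, HP, 259, KW); (KW, HP, 259, KW); (KW, HP, 259, KW); (PD, EZ, 244, PD); (PD, GN, 246, PD); (UI, NULL, NULL, NULL); (UI, NULL, NULL, NULL); (NULL, NULL, NULL, NULL)

LEFT JOIN keeps every row from `airports`; unmatched rows get NULL for `flights`'s columns.
Matching on l.code = r.code. A NULL in a compared column never satisfies the condition.
- code=UI: no r row matches, row kept with r columns NULL.
- code=NULL: no r row matches, row kept with r columns NULL.
- code=PD: 2 matching r row(s), so 2 row(s) emitted.
- code=KW: 1 matching r row(s), so 1 row(s) emitted.
- code=UI: no r row matches, row kept with r columns NULL.
- code=KW: 1 matching r row(s), so 1 row(s) emitted.
- code=KW: 1 matching r row(s), so 1 row(s) emitted.
After projecting and ordering:
l.code | r.dest | r.flight_no | r.code
KW | HP | 259 | KW
KW | HP | 259 | KW
KW | HP | 259 | KW
PD | EZ | 244 | PD
PD | GN | 246 | PD
UI | NULL | NULL | NULL
UI | NULL | NULL | NULL
NULL | NULL | NULL | NULL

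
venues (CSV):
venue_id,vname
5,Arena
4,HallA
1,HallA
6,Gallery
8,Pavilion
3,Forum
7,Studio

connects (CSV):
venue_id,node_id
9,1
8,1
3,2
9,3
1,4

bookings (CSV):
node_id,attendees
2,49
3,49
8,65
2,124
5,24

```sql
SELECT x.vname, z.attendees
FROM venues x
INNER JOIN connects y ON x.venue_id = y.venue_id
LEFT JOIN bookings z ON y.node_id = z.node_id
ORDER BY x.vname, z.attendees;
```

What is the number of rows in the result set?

Step 1 — x INNER JOIN y on venue_id → 3 row(s).
Then LEFT JOIN `bookings z` on node_id: each of those 3 rows is kept; rows whose y.node_id has no match in z get NULL for z's columns.
Result: 4 row(s).

4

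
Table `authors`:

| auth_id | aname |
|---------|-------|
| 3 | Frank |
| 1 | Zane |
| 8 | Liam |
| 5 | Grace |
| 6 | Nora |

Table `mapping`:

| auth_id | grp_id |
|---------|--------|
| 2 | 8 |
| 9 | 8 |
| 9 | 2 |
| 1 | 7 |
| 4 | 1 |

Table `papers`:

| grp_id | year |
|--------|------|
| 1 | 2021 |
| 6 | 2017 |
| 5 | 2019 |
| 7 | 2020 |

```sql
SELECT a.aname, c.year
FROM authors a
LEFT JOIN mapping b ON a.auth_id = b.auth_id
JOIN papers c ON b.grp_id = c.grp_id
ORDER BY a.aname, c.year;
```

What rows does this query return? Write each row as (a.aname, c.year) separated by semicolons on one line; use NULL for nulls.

Evaluate left to right. First `authors a LEFT JOIN mapping b` on auth_id: 5 row(s).
Then INNER JOIN `papers c` on grp_id: keep only rows whose b.grp_id appears in c.

(Zane, 2020)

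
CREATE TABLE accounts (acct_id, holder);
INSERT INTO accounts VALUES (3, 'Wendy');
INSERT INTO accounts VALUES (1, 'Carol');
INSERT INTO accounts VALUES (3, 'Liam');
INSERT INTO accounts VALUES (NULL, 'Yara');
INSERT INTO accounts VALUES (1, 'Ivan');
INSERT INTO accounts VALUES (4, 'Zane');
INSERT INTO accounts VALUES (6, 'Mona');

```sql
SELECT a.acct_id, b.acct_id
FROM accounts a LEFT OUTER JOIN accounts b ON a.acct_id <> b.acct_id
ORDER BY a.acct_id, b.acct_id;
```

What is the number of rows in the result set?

27

LEFT JOIN keeps every row from `accounts a`; unmatched rows get NULL for `accounts b`'s columns.
Matching on a.acct_id <> b.acct_id. A NULL in a compared column never satisfies the condition.
- a (acct_id=3) pairs with 4 row(s) of b.
- a (acct_id=1) pairs with 4 row(s) of b.
- a (acct_id=3) pairs with 4 row(s) of b.
- a (acct_id=NULL) has no partner → padded with NULL.
- a (acct_id=1) pairs with 4 row(s) of b.
- a (acct_id=4) pairs with 5 row(s) of b.
- a (acct_id=6) pairs with 5 row(s) of b.
Total: 26 matched + 1 padded = 27 rows.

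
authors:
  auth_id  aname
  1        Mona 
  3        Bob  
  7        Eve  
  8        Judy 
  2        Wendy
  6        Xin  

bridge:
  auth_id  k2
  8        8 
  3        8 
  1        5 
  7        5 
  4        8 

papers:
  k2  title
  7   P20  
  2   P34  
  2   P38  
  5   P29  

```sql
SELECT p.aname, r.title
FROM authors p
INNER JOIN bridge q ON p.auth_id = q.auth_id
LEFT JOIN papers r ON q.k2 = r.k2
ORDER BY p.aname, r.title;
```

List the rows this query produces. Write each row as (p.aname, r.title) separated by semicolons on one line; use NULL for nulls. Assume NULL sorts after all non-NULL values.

(Bob, NULL); (Eve, P29); (Judy, NULL); (Mona, P29)

Step 1 — p INNER JOIN q on auth_id → 4 row(s).
Then LEFT JOIN `papers r` on k2: each of those 4 rows is kept; rows whose q.k2 has no match in r get NULL for r's columns.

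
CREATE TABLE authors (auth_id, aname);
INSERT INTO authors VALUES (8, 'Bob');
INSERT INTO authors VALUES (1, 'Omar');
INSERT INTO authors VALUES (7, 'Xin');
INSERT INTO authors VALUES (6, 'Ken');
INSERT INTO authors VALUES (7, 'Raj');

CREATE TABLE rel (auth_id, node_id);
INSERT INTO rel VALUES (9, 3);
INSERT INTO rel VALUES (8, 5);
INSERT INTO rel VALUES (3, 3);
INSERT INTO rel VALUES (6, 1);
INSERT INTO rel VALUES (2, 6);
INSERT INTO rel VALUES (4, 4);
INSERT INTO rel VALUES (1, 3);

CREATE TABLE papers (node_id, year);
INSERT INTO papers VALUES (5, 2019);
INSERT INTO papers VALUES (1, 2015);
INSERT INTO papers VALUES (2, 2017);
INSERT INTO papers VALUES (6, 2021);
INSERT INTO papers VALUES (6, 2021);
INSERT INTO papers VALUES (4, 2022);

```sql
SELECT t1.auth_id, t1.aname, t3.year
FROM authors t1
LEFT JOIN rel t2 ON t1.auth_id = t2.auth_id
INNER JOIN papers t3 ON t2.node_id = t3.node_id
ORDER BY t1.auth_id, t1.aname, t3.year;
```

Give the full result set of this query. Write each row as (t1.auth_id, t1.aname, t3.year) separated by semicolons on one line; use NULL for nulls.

(6, Ken, 2015); (8, Bob, 2019)

Step 1 — t1 LEFT JOIN t2 on auth_id → 5 row(s).
Then INNER JOIN `papers t3` on node_id: keep only rows whose t2.node_id appears in t3.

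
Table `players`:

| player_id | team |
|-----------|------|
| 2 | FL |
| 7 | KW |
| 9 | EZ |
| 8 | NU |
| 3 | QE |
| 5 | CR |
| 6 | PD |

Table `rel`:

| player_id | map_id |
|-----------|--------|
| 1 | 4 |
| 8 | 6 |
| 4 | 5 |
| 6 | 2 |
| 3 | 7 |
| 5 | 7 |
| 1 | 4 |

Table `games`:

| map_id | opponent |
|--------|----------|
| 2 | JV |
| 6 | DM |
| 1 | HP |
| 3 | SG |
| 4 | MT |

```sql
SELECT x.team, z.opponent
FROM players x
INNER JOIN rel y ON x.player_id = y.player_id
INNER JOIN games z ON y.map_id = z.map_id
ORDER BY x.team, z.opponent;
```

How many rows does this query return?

2

Joins associate left-to-right: players INNER JOIN rel on player_id gives 4 intermediate row(s).
Then INNER JOIN `games z` on map_id: keep only rows whose y.map_id appears in z.
Result: 2 row(s).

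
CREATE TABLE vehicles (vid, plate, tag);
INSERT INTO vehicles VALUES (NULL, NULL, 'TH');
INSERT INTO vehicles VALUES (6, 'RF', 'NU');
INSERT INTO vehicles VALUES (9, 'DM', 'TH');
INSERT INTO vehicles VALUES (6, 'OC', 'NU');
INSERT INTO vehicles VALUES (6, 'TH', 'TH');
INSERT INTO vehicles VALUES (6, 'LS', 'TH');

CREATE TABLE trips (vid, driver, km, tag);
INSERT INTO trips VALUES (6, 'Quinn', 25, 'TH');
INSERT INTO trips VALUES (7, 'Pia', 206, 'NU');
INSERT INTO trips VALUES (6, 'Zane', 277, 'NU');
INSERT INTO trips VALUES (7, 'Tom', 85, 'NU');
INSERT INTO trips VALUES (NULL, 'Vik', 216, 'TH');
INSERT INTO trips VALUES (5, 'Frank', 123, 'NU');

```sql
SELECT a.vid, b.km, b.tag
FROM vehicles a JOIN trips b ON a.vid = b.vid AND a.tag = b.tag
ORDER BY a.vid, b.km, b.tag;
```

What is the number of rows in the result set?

4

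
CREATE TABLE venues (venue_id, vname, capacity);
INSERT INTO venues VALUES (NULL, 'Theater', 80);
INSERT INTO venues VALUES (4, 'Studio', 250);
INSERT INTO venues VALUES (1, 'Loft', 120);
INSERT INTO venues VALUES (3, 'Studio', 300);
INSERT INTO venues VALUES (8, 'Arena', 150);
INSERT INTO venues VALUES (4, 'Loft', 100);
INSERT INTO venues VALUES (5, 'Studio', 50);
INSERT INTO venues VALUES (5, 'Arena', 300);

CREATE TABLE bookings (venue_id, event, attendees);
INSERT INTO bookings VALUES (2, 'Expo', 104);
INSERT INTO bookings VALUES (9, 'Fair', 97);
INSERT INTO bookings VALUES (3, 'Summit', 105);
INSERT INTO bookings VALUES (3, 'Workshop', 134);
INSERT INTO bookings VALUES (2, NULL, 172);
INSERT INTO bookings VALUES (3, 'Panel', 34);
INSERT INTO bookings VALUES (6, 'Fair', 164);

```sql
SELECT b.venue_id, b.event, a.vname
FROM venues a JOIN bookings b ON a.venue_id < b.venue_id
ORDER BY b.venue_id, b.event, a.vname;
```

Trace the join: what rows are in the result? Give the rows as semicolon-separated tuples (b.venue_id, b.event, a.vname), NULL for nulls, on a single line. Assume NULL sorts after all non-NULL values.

(2, Expo, Loft); (2, NULL, Loft); (3, Panel, Loft); (3, Summit, Loft); (3, Workshop, Loft); (6, Fair, Arena); (6, Fair, Loft); (6, Fair, Loft); (6, Fair, Studio); (6, Fair, Studio); (6, Fair, Studio); (9, Fair, Arena); (9, Fair, Arena); (9, Fair, Loft); (9, Fair, Loft); (9, Fair, Studio); (9, Fair, Studio); (9, Fair, Studio)

INNER JOIN keeps only pairs where the ON condition holds.
Matching on a.venue_id < b.venue_id. A NULL in a compared column never satisfies the condition.
Matched pairs: 18.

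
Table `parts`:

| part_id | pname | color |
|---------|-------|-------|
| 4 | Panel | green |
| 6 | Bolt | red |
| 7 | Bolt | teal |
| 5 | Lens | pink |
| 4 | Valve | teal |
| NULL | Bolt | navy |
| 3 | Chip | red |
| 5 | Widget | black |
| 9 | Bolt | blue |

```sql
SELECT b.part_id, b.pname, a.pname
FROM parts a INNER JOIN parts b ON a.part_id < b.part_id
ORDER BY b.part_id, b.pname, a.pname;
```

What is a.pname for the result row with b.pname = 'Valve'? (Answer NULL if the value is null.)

INNER JOIN keeps only pairs where the ON condition holds.
Matching on a.part_id < b.part_id. A NULL in a compared column never satisfies the condition.
Matched pairs: 26.

Chip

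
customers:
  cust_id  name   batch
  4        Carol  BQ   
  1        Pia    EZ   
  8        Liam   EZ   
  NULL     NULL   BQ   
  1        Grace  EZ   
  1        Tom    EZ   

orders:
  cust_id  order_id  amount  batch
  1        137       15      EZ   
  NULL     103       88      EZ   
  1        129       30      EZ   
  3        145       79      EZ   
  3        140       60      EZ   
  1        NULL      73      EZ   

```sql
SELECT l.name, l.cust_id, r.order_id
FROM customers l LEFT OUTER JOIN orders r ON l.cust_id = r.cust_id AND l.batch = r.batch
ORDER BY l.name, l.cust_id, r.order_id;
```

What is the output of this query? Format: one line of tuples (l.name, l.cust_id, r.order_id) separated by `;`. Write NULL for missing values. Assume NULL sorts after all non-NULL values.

LEFT JOIN keeps every row from `customers`; unmatched rows get NULL for `orders`'s columns.
Matching on l.cust_id = r.cust_id AND l.batch = r.batch. A NULL in a compared column never satisfies the condition.
- l (cust_id=4, batch=BQ) has no partner → padded with NULL.
- l (cust_id=1, batch=EZ) pairs with 3 row(s) of r.
- l (cust_id=8, batch=EZ) has no partner → padded with NULL.
- l (cust_id=NULL, batch=BQ) has no partner → padded with NULL.
- l (cust_id=1, batch=EZ) pairs with 3 row(s) of r.
- l (cust_id=1, batch=EZ) pairs with 3 row(s) of r.

(Carol, 4, NULL); (Grace, 1, 129); (Grace, 1, 137); (Grace, 1, NULL); (Liam, 8, NULL); (Pia, 1, 129); (Pia, 1, 137); (Pia, 1, NULL); (Tom, 1, 129); (Tom, 1, 137); (Tom, 1, NULL); (NULL, NULL, NULL)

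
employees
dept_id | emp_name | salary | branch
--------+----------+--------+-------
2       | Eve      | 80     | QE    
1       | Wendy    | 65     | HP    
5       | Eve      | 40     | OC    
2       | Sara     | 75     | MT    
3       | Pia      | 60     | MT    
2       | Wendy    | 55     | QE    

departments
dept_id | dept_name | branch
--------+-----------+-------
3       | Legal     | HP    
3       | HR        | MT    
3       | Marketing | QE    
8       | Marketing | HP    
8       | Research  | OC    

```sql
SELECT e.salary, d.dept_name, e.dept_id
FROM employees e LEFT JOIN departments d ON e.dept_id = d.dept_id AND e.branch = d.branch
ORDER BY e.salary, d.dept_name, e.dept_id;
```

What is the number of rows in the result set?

6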